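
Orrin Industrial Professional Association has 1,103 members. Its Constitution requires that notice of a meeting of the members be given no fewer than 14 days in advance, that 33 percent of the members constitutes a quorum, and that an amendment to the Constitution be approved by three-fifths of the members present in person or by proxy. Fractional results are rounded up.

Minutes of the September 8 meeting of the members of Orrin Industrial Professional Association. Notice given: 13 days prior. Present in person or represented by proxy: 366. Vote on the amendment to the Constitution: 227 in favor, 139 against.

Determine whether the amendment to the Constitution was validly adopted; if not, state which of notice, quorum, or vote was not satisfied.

Invalid — notice requirement not satisfied.

Notice: 13 days given; 14 required. Not satisfied.
Quorum: 33% of 1,103 = 363.99, rounded up to 364; 366 present. Satisfied.
Vote: requires three-fifths of those present (366); 3/5 of 366 = 219.60, rounded up to 220, so 220 needed; 227 in favor. Satisfied.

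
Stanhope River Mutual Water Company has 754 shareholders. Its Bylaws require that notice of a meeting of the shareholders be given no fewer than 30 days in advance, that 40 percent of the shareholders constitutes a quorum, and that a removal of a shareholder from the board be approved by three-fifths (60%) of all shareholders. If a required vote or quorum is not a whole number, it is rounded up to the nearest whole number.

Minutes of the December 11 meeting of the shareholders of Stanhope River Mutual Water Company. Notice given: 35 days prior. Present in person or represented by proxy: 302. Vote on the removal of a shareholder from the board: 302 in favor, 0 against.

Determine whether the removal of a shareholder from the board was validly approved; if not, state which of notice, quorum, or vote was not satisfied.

Invalid — vote requirement not satisfied.

Notice: 35 days given; 30 required. Satisfied.
Quorum: 40% of 754 = 301.60, rounded up to 302; 302 present. Satisfied.
Vote: requires three-fifths of all shareholders (754); 3/5 of 754 = 452.40, rounded up to 453, so 453 needed; 302 in favor. Not satisfied.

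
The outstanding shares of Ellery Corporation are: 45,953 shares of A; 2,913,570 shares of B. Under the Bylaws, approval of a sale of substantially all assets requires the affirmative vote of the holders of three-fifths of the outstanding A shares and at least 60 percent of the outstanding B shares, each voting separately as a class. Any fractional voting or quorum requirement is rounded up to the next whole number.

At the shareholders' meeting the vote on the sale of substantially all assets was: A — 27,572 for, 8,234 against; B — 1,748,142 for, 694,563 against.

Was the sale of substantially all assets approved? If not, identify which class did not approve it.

A: 3/5 of 45953 = 27571.80, rounded up to 27572; 27,572 required, 27,572 in favor — approved.
B: 3/5 of 2913570 = 1748142; 1,748,142 required, 1,748,142 in favor — approved.

Approved — every class gave the required vote.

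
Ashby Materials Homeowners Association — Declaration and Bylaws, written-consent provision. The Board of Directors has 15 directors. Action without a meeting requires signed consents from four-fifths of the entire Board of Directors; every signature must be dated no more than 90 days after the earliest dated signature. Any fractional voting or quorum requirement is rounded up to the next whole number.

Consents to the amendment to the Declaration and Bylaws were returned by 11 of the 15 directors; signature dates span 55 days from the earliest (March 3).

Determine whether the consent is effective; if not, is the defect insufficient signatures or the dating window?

Not effective — insufficient signatures.

Signatures required: four-fifths of 15 — 4/5 of 15 = 12, so 12 needed; 11 signed. Insufficient.
Dating window: the latest signature is 55 days after the earliest; the limit is 90 days. Within the window.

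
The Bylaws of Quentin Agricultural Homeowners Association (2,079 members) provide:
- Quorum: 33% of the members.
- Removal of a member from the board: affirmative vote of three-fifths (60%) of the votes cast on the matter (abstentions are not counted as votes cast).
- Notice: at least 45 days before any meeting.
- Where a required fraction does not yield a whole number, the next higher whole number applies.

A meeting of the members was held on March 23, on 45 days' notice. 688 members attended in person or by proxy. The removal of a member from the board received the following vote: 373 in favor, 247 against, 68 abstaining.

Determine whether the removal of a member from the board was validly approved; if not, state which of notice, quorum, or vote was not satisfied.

Notice: 45 days given; 45 required. Satisfied.
Quorum: 33% of 2,079 = 686.07, rounded up to 687; 688 present. Satisfied.
Vote: requires three-fifths of the votes cast (688 − 68 abstaining = 620); 3/5 of 620 = 372, so 372 needed; 373 in favor. Satisfied.

Valid — all requirements satisfied.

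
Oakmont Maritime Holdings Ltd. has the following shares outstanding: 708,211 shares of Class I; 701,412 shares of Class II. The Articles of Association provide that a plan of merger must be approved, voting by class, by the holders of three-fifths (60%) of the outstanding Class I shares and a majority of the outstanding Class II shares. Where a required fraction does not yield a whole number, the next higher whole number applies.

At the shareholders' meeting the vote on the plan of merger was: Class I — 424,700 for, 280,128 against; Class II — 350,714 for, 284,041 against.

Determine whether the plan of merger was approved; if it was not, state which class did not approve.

Not approved — the Class I shares did not give the required vote.

Class I: 3/5 of 708211 = 424926.60, rounded up to 424927; 424,927 required, 424,700 in favor — not approved.
Class II: a majority of 701412 is 350707; 350,707 required, 350,714 in favor — approved.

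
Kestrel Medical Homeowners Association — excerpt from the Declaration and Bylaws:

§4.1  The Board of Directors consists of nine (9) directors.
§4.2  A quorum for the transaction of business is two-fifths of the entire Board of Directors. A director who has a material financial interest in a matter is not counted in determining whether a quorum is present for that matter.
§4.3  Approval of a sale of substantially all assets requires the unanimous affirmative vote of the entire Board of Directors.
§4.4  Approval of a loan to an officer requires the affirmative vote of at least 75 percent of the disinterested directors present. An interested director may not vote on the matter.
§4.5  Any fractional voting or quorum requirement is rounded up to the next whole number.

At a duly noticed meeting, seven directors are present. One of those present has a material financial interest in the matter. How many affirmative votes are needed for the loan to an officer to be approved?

The loan to an officer requires three-fourths of the disinterested directors present (7 − 1 = 6).
3/4 of 6 = 4.50, rounded up to 5.

5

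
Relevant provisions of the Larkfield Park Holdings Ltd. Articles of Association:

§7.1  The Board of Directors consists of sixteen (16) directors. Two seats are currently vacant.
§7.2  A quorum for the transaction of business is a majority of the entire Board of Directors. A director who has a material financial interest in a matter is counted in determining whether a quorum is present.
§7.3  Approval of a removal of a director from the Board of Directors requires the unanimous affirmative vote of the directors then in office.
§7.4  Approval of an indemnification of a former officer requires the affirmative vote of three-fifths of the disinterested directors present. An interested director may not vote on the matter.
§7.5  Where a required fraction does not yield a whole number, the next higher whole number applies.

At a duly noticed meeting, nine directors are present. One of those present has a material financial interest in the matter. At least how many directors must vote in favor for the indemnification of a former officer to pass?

The indemnification of a former officer requires three-fifths of the disinterested directors present (9 − 1 = 8).
3/5 of 8 = 4.80, rounded up to 5.

5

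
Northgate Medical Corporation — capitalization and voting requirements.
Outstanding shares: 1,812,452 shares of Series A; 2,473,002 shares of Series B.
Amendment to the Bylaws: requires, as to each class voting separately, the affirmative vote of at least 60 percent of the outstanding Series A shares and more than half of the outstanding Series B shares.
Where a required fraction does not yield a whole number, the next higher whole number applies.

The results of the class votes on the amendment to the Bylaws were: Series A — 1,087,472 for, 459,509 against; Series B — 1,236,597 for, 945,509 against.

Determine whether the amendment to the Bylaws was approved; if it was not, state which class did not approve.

Series A: 3/5 of 1812452 = 1087471.20, rounded up to 1087472; 1,087,472 required, 1,087,472 in favor — approved.
Series B: a majority of 2473002 is 1236502; 1,236,502 required, 1,236,597 in favor — approved.

Approved — every class gave the required vote.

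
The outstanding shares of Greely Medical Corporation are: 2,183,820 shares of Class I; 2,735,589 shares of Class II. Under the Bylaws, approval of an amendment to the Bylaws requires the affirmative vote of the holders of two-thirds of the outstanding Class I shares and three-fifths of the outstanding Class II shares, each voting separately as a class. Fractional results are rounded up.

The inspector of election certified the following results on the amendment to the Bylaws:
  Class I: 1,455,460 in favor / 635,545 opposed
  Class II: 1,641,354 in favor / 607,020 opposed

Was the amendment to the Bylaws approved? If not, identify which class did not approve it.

Class I: 2/3 of 2183820 = 1455880; 1,455,880 required, 1,455,460 in favor — not approved.
Class II: 3/5 of 2735589 = 1641353.40, rounded up to 1641354; 1,641,354 required, 1,641,354 in favor — approved.

Not approved — the Class I shares did not give the required vote.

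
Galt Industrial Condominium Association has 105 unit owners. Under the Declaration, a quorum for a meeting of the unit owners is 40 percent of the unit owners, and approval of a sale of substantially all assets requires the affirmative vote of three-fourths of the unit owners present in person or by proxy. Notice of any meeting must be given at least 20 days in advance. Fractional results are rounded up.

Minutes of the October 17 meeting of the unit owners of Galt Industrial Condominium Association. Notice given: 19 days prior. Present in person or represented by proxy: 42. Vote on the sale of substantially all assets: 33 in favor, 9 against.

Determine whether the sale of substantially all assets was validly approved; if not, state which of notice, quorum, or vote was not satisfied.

Invalid — notice requirement not satisfied.

Notice: 19 days given; 20 required. Not satisfied.
Quorum: 40% of 105 = 42; 42 present. Satisfied.
Vote: requires three-fourths of those present (42); 3/4 of 42 = 31.50, rounded up to 32, so 32 needed; 33 in favor. Satisfied.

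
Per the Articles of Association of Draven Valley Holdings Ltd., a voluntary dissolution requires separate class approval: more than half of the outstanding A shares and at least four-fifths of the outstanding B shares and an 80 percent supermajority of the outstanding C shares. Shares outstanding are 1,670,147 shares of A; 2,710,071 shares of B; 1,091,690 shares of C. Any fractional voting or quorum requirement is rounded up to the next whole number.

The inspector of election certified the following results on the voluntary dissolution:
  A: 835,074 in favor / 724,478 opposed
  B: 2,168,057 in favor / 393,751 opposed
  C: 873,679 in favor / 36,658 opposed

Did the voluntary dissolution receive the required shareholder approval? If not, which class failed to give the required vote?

A: a majority of 1670147 is 835074; 835,074 required, 835,074 in favor — approved.
B: 4/5 of 2710071 = 2168056.80, rounded up to 2168057; 2,168,057 required, 2,168,057 in favor — approved.
C: 4/5 of 1091690 = 873352; 873,352 required, 873,679 in favor — approved.

Approved — every class gave the required vote.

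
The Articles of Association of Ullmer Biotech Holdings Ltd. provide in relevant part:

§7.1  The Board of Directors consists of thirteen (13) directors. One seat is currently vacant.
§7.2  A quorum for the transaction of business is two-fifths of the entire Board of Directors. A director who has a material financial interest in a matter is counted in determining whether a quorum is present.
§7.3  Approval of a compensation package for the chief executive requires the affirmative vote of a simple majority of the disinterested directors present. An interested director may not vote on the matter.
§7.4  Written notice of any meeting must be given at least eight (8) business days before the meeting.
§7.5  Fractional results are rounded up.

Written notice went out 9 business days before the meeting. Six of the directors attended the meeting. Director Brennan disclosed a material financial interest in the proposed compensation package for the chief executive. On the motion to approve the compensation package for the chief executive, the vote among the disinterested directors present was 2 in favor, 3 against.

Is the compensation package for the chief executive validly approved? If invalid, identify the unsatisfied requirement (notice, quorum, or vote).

Invalid — vote requirement not satisfied.

Notice: 9 business days given; 8 required (9 ≥ 8). Satisfied.
Quorum: 6 present (interested directors count toward quorum); quorum is 6. Satisfied.
Vote: the compensation package for the chief executive requires a majority of the disinterested directors present (6 − 1 = 5). A majority of 5 is 3, so 3 affirmative votes are needed; 2 voted in favor. Not satisfied.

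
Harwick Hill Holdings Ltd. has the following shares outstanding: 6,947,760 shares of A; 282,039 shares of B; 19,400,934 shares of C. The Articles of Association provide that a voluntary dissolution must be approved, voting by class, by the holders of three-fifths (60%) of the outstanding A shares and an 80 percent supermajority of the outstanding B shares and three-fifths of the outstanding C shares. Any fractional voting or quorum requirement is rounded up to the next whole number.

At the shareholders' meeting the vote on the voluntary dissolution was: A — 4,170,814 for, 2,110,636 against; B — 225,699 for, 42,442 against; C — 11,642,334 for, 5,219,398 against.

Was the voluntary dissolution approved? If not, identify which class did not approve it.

A: 3/5 of 6947760 = 4168656; 4,168,656 required, 4,170,814 in favor — approved.
B: 4/5 of 282039 = 225631.20, rounded up to 225632; 225,632 required, 225,699 in favor — approved.
C: 3/5 of 19400934 = 11640560.40, rounded up to 11640561; 11,640,561 required, 11,642,334 in favor — approved.

Approved — every class gave the required vote.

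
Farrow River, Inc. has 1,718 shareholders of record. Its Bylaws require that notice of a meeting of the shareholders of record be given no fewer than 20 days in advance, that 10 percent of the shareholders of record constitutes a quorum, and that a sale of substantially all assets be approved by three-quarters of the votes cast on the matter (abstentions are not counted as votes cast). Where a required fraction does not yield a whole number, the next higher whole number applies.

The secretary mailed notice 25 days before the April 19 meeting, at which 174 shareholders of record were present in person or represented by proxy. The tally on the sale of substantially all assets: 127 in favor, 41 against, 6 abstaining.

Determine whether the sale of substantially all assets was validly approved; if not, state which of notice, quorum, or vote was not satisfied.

Valid — all requirements satisfied.

Notice: 25 days given; 20 required. Satisfied.
Quorum: 10% of 1,718 = 171.80, rounded up to 172; 174 present. Satisfied.
Vote: requires three-fourths of the votes cast (174 − 6 abstaining = 168); 3/4 of 168 = 126, so 126 needed; 127 in favor. Satisfied.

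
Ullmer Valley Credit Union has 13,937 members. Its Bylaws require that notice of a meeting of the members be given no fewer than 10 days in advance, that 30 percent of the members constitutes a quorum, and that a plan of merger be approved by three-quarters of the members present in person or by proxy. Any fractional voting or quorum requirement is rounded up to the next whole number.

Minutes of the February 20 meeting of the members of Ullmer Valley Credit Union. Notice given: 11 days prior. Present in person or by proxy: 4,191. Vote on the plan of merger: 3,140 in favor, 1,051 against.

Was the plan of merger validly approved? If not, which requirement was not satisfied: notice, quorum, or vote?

Notice: 11 days given; 10 required. Satisfied.
Quorum: 30% of 13,937 = 4,181.10, rounded up to 4,182; 4,191 present. Satisfied.
Vote: requires three-fourths of those present (4,191); 3/4 of 4191 = 3143.25, rounded up to 3144, so 3,144 needed; 3,140 in favor. Not satisfied.

Invalid — vote requirement not satisfied.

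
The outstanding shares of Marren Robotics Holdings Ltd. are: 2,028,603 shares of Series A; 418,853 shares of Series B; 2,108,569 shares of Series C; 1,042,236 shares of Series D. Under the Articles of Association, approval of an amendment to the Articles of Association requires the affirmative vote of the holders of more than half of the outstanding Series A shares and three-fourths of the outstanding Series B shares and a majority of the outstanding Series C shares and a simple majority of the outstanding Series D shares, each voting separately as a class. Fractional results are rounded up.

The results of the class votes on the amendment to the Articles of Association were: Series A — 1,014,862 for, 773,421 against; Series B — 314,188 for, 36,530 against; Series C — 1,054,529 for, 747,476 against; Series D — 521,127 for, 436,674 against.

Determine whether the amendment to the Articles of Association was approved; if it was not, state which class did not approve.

Series A: a majority of 2028603 is 1014302; 1,014,302 required, 1,014,862 in favor — approved.
Series B: 3/4 of 418853 = 314139.75, rounded up to 314140; 314,140 required, 314,188 in favor — approved.
Series C: a majority of 2108569 is 1054285; 1,054,285 required, 1,054,529 in favor — approved.
Series D: a majority of 1042236 is 521119; 521,119 required, 521,127 in favor — approved.

Approved — every class gave the required vote.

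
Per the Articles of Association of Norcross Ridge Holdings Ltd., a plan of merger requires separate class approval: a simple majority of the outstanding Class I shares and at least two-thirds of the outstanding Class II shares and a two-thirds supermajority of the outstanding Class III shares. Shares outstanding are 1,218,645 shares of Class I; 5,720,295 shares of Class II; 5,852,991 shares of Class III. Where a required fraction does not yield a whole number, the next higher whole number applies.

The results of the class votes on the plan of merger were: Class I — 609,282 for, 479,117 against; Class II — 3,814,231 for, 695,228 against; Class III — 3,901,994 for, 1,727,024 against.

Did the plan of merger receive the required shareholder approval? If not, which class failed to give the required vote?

Class I: a majority of 1218645 is 609323; 609,323 required, 609,282 in favor — not approved.
Class II: 2/3 of 5720295 = 3813530; 3,813,530 required, 3,814,231 in favor — approved.
Class III: 2/3 of 5852991 = 3901994; 3,901,994 required, 3,901,994 in favor — approved.

Not approved — the Class I shares did not give the required vote.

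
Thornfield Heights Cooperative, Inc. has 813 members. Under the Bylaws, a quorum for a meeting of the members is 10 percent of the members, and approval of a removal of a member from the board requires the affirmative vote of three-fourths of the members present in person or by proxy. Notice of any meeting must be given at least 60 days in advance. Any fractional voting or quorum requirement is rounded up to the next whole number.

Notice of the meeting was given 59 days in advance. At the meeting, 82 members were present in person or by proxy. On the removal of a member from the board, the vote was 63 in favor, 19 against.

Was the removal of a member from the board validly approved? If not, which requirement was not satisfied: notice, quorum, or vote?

Notice: 59 days given; 60 required. Not satisfied.
Quorum: 10% of 813 = 81.30, rounded up to 82; 82 present. Satisfied.
Vote: requires three-fourths of those present (82); 3/4 of 82 = 61.50, rounded up to 62, so 62 needed; 63 in favor. Satisfied.

Invalid — notice requirement not satisfied.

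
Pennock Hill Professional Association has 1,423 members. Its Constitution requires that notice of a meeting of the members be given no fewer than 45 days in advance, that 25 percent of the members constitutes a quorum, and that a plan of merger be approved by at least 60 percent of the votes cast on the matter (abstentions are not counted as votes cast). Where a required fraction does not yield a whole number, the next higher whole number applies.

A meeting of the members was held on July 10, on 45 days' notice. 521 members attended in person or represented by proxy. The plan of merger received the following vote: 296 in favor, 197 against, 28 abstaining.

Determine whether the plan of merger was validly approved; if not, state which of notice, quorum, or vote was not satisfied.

Valid — all requirements satisfied.

Notice: 45 days given; 45 required. Satisfied.
Quorum: 25% of 1,423 = 355.75, rounded up to 356; 521 present. Satisfied.
Vote: requires three-fifths of the votes cast (521 − 28 abstaining = 493); 3/5 of 493 = 295.80, rounded up to 296, so 296 needed; 296 in favor. Satisfied.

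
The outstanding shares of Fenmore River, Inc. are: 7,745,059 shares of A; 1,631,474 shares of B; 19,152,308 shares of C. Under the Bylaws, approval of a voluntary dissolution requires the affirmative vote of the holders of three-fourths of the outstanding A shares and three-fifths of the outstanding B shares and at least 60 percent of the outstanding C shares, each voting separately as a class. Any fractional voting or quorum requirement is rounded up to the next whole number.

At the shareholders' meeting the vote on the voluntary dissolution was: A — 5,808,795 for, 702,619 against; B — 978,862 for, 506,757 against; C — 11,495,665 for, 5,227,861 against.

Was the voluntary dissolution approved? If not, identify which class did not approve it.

A: 3/4 of 7745059 = 5808794.25, rounded up to 5808795; 5,808,795 required, 5,808,795 in favor — approved.
B: 3/5 of 1631474 = 978884.40, rounded up to 978885; 978,885 required, 978,862 in favor — not approved.
C: 3/5 of 19152308 = 11491384.80, rounded up to 11491385; 11,491,385 required, 11,495,665 in favor — approved.

Not approved — the B shares did not give the required vote.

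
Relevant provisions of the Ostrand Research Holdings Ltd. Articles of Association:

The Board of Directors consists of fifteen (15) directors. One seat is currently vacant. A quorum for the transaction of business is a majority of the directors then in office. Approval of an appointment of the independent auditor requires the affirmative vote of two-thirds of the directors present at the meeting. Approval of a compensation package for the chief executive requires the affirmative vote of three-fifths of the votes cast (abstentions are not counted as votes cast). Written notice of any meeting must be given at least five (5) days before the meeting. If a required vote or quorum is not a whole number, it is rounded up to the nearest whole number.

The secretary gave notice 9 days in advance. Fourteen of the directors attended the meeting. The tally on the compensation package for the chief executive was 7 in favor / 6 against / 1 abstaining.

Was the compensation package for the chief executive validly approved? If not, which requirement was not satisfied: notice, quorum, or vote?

Notice: 9 days given; 5 required (9 ≥ 5). Satisfied.
Quorum: 14 present; quorum is 8. Satisfied.
Vote: the compensation package for the chief executive requires three-fifths of the votes cast (14 present − 1 abstaining = 13). 3/5 of 13 = 7.80, rounded up to 8, so 8 affirmative votes are needed; 7 voted in favor. Not satisfied.

Invalid — vote requirement not satisfied.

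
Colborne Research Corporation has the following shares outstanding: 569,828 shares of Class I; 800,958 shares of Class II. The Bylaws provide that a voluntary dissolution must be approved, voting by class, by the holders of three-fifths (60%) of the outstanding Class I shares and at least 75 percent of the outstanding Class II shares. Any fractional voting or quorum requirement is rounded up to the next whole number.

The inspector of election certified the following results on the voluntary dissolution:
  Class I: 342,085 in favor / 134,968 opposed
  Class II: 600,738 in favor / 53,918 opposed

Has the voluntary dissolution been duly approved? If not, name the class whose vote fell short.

Class I: 3/5 of 569828 = 341896.80, rounded up to 341897; 341,897 required, 342,085 in favor — approved.
Class II: 3/4 of 800958 = 600718.50, rounded up to 600719; 600,719 required, 600,738 in favor — approved.

Approved — every class gave the required vote.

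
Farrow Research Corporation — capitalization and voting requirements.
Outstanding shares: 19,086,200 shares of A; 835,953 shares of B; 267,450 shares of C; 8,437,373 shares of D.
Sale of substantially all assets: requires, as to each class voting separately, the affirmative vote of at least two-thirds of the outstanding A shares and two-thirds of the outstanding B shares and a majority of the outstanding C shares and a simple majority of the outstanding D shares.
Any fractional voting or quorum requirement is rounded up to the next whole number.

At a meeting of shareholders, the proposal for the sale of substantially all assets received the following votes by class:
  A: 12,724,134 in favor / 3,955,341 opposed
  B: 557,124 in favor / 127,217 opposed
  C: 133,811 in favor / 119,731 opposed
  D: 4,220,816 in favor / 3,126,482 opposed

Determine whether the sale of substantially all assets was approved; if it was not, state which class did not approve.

A: 2/3 of 19086200 = 12724133.33, rounded up to 12724134; 12,724,134 required, 12,724,134 in favor — approved.
B: 2/3 of 835953 = 557302; 557,302 required, 557,124 in favor — not approved.
C: a majority of 267450 is 133726; 133,726 required, 133,811 in favor — approved.
D: a majority of 8437373 is 4218687; 4,218,687 required, 4,220,816 in favor — approved.

Not approved — the B shares did not give the required vote.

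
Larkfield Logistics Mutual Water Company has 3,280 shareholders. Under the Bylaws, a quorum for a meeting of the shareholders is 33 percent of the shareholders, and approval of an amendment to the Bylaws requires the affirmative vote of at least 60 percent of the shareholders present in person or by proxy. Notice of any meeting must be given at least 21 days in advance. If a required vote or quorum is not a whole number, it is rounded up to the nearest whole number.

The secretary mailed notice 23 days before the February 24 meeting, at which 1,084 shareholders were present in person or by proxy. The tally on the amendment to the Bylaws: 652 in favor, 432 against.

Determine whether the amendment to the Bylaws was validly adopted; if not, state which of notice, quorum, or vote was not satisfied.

Valid — all requirements satisfied.

Notice: 23 days given; 21 required. Satisfied.
Quorum: 33% of 3,280 = 1,082.40, rounded up to 1,083; 1,084 present. Satisfied.
Vote: requires three-fifths of those present (1,084); 3/5 of 1084 = 650.40, rounded up to 651, so 651 needed; 652 in favor. Satisfied.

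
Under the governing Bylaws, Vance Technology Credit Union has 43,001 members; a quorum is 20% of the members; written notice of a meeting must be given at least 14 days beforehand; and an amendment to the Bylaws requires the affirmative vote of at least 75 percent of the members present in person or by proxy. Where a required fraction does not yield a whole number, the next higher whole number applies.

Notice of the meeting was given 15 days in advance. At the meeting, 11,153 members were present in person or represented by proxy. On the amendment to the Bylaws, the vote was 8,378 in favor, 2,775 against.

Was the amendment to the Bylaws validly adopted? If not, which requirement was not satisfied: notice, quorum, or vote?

Valid — all requirements satisfied.

Notice: 15 days given; 14 required. Satisfied.
Quorum: 20% of 43,001 = 8,600.20, rounded up to 8,601; 11,153 present. Satisfied.
Vote: requires three-fourths of those present (11,153); 3/4 of 11153 = 8364.75, rounded up to 8365, so 8,365 needed; 8,378 in favor. Satisfied.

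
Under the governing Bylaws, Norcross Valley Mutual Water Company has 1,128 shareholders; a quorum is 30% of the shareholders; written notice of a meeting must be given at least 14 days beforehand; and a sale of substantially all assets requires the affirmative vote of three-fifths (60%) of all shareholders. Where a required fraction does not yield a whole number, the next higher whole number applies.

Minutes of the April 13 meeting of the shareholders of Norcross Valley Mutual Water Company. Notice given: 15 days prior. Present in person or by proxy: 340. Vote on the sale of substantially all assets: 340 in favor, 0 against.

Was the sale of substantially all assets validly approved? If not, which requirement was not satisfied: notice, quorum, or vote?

Invalid — vote requirement not satisfied.

Notice: 15 days given; 14 required. Satisfied.
Quorum: 30% of 1,128 = 338.40, rounded up to 339; 340 present. Satisfied.
Vote: requires three-fifths of all shareholders (1,128); 3/5 of 1128 = 676.80, rounded up to 677, so 677 needed; 340 in favor. Not satisfied.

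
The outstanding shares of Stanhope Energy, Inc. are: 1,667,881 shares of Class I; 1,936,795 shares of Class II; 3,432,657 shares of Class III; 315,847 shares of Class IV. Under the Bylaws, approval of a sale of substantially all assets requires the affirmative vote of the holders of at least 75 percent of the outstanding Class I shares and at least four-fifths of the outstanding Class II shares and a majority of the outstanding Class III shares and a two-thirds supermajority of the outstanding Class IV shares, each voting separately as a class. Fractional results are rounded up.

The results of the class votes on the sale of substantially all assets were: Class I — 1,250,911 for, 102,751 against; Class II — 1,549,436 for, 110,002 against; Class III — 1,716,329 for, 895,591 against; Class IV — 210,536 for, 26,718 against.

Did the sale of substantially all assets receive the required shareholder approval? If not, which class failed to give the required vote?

Not approved — the Class IV shares did not give the required vote.

Class I: 3/4 of 1667881 = 1250910.75, rounded up to 1250911; 1,250,911 required, 1,250,911 in favor — approved.
Class II: 4/5 of 1936795 = 1549436; 1,549,436 required, 1,549,436 in favor — approved.
Class III: a majority of 3432657 is 1716329; 1,716,329 required, 1,716,329 in favor — approved.
Class IV: 2/3 of 315847 = 210564.67, rounded up to 210565; 210,565 required, 210,536 in favor — not approved.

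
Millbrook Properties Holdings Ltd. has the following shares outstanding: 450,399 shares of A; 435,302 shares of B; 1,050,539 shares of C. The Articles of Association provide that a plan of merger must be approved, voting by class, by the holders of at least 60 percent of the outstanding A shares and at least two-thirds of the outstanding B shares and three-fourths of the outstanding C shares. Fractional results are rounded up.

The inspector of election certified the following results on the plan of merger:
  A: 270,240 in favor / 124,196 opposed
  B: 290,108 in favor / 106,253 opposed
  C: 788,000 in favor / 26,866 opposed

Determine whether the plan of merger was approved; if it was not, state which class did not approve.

Not approved — the B shares did not give the required vote.

A: 3/5 of 450399 = 270239.40, rounded up to 270240; 270,240 required, 270,240 in favor — approved.
B: 2/3 of 435302 = 290201.33, rounded up to 290202; 290,202 required, 290,108 in favor — not approved.
C: 3/4 of 1050539 = 787904.25, rounded up to 787905; 787,905 required, 788,000 in favor — approved.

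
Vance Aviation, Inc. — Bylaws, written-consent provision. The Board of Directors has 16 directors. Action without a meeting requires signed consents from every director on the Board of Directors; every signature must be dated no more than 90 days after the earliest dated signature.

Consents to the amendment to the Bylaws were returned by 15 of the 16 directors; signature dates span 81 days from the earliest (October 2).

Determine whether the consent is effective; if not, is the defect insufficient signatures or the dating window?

Not effective — insufficient signatures.

Signatures required: every one of 16 — unanimous means all 16, so 16 needed; 15 signed. Insufficient.
Dating window: the latest signature is 81 days after the earliest; the limit is 90 days. Within the window.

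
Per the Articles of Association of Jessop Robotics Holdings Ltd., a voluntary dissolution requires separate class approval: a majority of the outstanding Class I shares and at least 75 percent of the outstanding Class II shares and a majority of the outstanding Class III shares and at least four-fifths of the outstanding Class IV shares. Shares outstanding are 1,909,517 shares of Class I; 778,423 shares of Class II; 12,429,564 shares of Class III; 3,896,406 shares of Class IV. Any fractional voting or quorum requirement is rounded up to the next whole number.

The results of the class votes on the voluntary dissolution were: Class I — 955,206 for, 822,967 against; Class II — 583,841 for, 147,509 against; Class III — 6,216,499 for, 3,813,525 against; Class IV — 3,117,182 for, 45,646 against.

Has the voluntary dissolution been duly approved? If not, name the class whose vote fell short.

Class I: a majority of 1909517 is 954759; 954,759 required, 955,206 in favor — approved.
Class II: 3/4 of 778423 = 583817.25, rounded up to 583818; 583,818 required, 583,841 in favor — approved.
Class III: a majority of 12429564 is 6214783; 6,214,783 required, 6,216,499 in favor — approved.
Class IV: 4/5 of 3896406 = 3117124.80, rounded up to 3117125; 3,117,125 required, 3,117,182 in favor — approved.

Approved — every class gave the required vote.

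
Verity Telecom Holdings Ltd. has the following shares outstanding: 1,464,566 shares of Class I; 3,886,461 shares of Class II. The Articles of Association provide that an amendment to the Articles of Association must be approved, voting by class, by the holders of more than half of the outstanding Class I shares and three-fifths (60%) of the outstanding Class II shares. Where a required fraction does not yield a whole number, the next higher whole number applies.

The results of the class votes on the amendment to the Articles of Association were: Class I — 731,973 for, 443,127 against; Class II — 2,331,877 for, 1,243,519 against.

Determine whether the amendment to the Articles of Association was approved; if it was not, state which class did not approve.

Class I: a majority of 1464566 is 732284; 732,284 required, 731,973 in favor — not approved.
Class II: 3/5 of 3886461 = 2331876.60, rounded up to 2331877; 2,331,877 required, 2,331,877 in favor — approved.

Not approved — the Class I shares did not give the required vote.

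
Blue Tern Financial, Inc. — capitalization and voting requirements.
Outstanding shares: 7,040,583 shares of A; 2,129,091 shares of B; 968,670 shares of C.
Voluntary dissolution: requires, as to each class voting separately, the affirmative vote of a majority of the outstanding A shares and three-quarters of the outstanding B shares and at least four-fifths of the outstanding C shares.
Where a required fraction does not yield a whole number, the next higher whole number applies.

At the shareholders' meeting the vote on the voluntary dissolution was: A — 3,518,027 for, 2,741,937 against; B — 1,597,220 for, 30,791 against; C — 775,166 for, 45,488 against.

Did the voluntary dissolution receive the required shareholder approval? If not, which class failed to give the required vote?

Not approved — the A shares did not give the required vote.

A: a majority of 7040583 is 3520292; 3,520,292 required, 3,518,027 in favor — not approved.
B: 3/4 of 2129091 = 1596818.25, rounded up to 1596819; 1,596,819 required, 1,597,220 in favor — approved.
C: 4/5 of 968670 = 774936; 774,936 required, 775,166 in favor — approved.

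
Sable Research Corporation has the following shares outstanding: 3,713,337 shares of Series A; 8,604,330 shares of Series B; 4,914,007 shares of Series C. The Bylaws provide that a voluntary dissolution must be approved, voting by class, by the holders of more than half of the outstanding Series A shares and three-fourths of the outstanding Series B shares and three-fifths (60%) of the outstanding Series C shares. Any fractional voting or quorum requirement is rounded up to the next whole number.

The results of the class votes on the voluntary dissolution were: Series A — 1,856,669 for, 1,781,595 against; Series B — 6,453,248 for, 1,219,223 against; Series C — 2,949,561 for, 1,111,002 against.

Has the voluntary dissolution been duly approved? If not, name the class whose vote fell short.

Series A: a majority of 3713337 is 1856669; 1,856,669 required, 1,856,669 in favor — approved.
Series B: 3/4 of 8604330 = 6453247.50, rounded up to 6453248; 6,453,248 required, 6,453,248 in favor — approved.
Series C: 3/5 of 4914007 = 2948404.20, rounded up to 2948405; 2,948,405 required, 2,949,561 in favor — approved.

Approved — every class gave the required vote.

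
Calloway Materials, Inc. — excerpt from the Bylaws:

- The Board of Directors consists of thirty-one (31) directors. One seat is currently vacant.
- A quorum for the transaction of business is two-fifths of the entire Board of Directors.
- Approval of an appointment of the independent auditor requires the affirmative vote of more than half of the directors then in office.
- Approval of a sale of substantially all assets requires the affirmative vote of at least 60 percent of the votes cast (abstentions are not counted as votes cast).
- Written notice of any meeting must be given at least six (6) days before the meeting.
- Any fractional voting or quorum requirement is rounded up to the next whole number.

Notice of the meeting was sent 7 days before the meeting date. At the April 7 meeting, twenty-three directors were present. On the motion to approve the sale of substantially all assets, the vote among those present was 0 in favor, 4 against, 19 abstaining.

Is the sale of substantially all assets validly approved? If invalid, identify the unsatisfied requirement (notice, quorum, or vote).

Notice: 7 days given; 6 required (7 ≥ 6). Satisfied.
Quorum: 23 present; quorum is 13. Satisfied.
Vote: the sale of substantially all assets requires three-fifths of the votes cast (23 present − 19 abstaining = 4). 3/5 of 4 = 2.40, rounded up to 3, so 3 affirmative votes are needed; 0 voted in favor. Not satisfied.

Invalid — vote requirement not satisfied.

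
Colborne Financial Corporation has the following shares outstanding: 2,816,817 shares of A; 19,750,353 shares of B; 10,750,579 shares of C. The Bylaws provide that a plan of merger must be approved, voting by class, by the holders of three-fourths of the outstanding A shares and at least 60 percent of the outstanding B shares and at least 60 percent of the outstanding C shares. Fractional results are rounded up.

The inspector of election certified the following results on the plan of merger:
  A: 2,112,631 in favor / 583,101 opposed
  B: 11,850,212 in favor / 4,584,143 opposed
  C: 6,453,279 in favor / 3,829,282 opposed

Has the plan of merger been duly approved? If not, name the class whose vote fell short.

Approved — every class gave the required vote.

A: 3/4 of 2816817 = 2112612.75, rounded up to 2112613; 2,112,613 required, 2,112,631 in favor — approved.
B: 3/5 of 19750353 = 11850211.80, rounded up to 11850212; 11,850,212 required, 11,850,212 in favor — approved.
C: 3/5 of 10750579 = 6450347.40, rounded up to 6450348; 6,450,348 required, 6,453,279 in favor — approved.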